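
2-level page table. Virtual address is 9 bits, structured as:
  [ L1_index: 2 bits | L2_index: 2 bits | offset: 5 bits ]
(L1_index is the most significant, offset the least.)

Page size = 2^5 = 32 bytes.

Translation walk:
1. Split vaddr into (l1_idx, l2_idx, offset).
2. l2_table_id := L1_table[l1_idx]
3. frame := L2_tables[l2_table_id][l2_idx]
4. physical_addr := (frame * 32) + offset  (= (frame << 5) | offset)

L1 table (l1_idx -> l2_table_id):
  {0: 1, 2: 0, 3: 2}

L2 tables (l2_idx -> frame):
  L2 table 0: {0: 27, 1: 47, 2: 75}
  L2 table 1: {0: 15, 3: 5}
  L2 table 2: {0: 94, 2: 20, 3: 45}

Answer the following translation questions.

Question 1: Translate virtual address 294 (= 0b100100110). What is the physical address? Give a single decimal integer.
Answer: 1510

Derivation:
vaddr = 294 = 0b100100110
Split: l1_idx=2, l2_idx=1, offset=6
L1[2] = 0
L2[0][1] = 47
paddr = 47 * 32 + 6 = 1510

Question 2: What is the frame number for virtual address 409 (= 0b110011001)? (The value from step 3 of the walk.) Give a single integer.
Answer: 94

Derivation:
vaddr = 409: l1_idx=3, l2_idx=0
L1[3] = 2; L2[2][0] = 94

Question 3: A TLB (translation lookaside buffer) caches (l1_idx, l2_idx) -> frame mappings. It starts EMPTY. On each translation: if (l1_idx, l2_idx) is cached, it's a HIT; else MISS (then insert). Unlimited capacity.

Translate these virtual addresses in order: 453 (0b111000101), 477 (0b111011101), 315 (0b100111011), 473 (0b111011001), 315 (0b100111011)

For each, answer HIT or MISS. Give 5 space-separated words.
Answer: MISS HIT MISS HIT HIT

Derivation:
vaddr=453: (3,2) not in TLB -> MISS, insert
vaddr=477: (3,2) in TLB -> HIT
vaddr=315: (2,1) not in TLB -> MISS, insert
vaddr=473: (3,2) in TLB -> HIT
vaddr=315: (2,1) in TLB -> HIT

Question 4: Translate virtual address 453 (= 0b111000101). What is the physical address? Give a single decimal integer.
vaddr = 453 = 0b111000101
Split: l1_idx=3, l2_idx=2, offset=5
L1[3] = 2
L2[2][2] = 20
paddr = 20 * 32 + 5 = 645

Answer: 645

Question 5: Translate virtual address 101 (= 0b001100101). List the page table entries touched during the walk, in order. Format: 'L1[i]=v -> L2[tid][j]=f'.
vaddr = 101 = 0b001100101
Split: l1_idx=0, l2_idx=3, offset=5

Answer: L1[0]=1 -> L2[1][3]=5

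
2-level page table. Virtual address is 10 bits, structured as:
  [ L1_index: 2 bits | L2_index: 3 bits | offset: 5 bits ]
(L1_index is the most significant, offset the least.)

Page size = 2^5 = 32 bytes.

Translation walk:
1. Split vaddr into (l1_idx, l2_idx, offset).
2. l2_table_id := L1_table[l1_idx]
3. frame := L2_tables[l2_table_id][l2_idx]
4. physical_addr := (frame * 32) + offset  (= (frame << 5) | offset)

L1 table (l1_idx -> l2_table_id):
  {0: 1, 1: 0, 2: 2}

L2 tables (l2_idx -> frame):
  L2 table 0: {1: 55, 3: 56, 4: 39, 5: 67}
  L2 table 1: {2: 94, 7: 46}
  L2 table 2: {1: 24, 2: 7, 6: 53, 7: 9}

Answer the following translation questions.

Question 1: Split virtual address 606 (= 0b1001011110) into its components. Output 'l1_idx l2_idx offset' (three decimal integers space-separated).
Answer: 2 2 30

Derivation:
vaddr = 606 = 0b1001011110
  top 2 bits -> l1_idx = 2
  next 3 bits -> l2_idx = 2
  bottom 5 bits -> offset = 30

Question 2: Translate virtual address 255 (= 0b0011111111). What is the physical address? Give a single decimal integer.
Answer: 1503

Derivation:
vaddr = 255 = 0b0011111111
Split: l1_idx=0, l2_idx=7, offset=31
L1[0] = 1
L2[1][7] = 46
paddr = 46 * 32 + 31 = 1503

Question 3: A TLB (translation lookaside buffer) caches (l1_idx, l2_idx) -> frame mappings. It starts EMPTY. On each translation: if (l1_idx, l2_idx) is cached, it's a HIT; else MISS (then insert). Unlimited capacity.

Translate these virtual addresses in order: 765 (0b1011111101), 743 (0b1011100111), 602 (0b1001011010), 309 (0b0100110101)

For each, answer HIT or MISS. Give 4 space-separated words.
vaddr=765: (2,7) not in TLB -> MISS, insert
vaddr=743: (2,7) in TLB -> HIT
vaddr=602: (2,2) not in TLB -> MISS, insert
vaddr=309: (1,1) not in TLB -> MISS, insert

Answer: MISS HIT MISS MISS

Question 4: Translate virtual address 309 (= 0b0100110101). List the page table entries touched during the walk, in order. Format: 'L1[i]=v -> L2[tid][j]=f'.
Answer: L1[1]=0 -> L2[0][1]=55

Derivation:
vaddr = 309 = 0b0100110101
Split: l1_idx=1, l2_idx=1, offset=21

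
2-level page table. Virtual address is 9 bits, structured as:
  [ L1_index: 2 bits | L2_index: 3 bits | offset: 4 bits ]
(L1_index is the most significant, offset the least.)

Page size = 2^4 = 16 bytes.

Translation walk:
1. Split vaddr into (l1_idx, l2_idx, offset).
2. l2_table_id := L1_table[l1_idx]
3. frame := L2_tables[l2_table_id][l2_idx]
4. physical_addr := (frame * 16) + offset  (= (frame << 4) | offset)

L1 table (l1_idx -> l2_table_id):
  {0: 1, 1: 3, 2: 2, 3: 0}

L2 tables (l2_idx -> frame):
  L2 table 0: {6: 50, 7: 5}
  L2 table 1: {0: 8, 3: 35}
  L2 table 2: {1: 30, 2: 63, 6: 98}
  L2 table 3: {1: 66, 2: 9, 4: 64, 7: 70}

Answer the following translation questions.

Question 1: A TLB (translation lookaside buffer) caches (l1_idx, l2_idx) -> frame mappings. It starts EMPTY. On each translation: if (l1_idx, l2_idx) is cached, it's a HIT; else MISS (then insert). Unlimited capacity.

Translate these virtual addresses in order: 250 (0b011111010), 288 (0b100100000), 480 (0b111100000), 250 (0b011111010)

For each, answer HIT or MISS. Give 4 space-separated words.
vaddr=250: (1,7) not in TLB -> MISS, insert
vaddr=288: (2,2) not in TLB -> MISS, insert
vaddr=480: (3,6) not in TLB -> MISS, insert
vaddr=250: (1,7) in TLB -> HIT

Answer: MISS MISS MISS HIT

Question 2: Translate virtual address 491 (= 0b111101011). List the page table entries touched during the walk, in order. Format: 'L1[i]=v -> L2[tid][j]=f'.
Answer: L1[3]=0 -> L2[0][6]=50

Derivation:
vaddr = 491 = 0b111101011
Split: l1_idx=3, l2_idx=6, offset=11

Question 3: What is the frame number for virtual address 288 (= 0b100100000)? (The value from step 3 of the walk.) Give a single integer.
Answer: 63

Derivation:
vaddr = 288: l1_idx=2, l2_idx=2
L1[2] = 2; L2[2][2] = 63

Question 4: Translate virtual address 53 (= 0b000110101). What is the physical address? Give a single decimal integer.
Answer: 565

Derivation:
vaddr = 53 = 0b000110101
Split: l1_idx=0, l2_idx=3, offset=5
L1[0] = 1
L2[1][3] = 35
paddr = 35 * 16 + 5 = 565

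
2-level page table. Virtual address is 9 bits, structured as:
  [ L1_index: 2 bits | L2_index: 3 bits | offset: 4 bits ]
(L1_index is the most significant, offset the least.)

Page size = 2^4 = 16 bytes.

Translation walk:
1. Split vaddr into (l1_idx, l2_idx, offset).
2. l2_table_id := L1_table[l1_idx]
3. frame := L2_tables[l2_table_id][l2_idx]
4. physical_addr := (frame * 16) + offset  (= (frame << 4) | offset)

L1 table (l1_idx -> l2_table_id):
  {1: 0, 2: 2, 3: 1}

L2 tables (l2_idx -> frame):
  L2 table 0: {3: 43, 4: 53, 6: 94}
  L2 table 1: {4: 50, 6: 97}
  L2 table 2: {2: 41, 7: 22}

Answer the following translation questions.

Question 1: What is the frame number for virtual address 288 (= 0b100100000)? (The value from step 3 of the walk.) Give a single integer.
Answer: 41

Derivation:
vaddr = 288: l1_idx=2, l2_idx=2
L1[2] = 2; L2[2][2] = 41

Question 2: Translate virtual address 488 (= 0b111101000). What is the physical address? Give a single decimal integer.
vaddr = 488 = 0b111101000
Split: l1_idx=3, l2_idx=6, offset=8
L1[3] = 1
L2[1][6] = 97
paddr = 97 * 16 + 8 = 1560

Answer: 1560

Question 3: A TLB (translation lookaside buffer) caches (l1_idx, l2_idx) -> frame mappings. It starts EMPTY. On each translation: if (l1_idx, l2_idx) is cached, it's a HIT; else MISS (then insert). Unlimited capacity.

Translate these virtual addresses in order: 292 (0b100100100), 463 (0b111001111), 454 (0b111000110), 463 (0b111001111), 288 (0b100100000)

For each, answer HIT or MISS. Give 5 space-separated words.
vaddr=292: (2,2) not in TLB -> MISS, insert
vaddr=463: (3,4) not in TLB -> MISS, insert
vaddr=454: (3,4) in TLB -> HIT
vaddr=463: (3,4) in TLB -> HIT
vaddr=288: (2,2) in TLB -> HIT

Answer: MISS MISS HIT HIT HIT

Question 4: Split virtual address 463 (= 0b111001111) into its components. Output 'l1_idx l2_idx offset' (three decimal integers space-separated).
vaddr = 463 = 0b111001111
  top 2 bits -> l1_idx = 3
  next 3 bits -> l2_idx = 4
  bottom 4 bits -> offset = 15

Answer: 3 4 15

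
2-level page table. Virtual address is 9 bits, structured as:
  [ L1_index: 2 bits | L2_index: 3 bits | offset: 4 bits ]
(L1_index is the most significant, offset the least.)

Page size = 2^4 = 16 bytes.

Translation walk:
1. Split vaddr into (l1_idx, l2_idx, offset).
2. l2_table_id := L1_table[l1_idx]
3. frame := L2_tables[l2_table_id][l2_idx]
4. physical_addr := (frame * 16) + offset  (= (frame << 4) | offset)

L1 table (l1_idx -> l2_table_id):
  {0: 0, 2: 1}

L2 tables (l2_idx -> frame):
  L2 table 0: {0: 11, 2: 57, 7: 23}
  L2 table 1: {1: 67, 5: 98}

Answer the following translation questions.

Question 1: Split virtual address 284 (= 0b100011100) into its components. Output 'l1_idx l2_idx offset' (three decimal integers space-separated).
Answer: 2 1 12

Derivation:
vaddr = 284 = 0b100011100
  top 2 bits -> l1_idx = 2
  next 3 bits -> l2_idx = 1
  bottom 4 bits -> offset = 12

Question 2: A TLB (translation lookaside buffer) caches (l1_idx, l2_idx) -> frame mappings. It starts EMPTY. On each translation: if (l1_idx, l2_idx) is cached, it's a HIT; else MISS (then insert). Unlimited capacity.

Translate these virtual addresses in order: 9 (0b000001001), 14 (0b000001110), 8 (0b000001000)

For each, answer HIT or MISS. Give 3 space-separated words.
Answer: MISS HIT HIT

Derivation:
vaddr=9: (0,0) not in TLB -> MISS, insert
vaddr=14: (0,0) in TLB -> HIT
vaddr=8: (0,0) in TLB -> HIT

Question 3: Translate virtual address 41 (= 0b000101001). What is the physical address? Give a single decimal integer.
vaddr = 41 = 0b000101001
Split: l1_idx=0, l2_idx=2, offset=9
L1[0] = 0
L2[0][2] = 57
paddr = 57 * 16 + 9 = 921

Answer: 921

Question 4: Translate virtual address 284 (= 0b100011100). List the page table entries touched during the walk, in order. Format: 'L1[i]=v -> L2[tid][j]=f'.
vaddr = 284 = 0b100011100
Split: l1_idx=2, l2_idx=1, offset=12

Answer: L1[2]=1 -> L2[1][1]=67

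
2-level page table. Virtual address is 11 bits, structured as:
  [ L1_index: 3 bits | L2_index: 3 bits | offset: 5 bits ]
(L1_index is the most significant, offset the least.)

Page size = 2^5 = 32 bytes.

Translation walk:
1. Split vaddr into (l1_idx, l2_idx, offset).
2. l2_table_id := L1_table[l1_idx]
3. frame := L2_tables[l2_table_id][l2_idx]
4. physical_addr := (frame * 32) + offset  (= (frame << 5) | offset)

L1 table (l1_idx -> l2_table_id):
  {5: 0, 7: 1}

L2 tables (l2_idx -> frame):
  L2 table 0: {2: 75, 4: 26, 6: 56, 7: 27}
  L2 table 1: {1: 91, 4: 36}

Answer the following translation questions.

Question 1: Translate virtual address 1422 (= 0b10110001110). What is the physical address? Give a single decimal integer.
Answer: 846

Derivation:
vaddr = 1422 = 0b10110001110
Split: l1_idx=5, l2_idx=4, offset=14
L1[5] = 0
L2[0][4] = 26
paddr = 26 * 32 + 14 = 846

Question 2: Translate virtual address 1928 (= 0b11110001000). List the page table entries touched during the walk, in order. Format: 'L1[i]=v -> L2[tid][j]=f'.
vaddr = 1928 = 0b11110001000
Split: l1_idx=7, l2_idx=4, offset=8

Answer: L1[7]=1 -> L2[1][4]=36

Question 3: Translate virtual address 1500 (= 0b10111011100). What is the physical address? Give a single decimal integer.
vaddr = 1500 = 0b10111011100
Split: l1_idx=5, l2_idx=6, offset=28
L1[5] = 0
L2[0][6] = 56
paddr = 56 * 32 + 28 = 1820

Answer: 1820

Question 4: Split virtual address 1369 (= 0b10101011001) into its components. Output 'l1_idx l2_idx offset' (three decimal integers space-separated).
Answer: 5 2 25

Derivation:
vaddr = 1369 = 0b10101011001
  top 3 bits -> l1_idx = 5
  next 3 bits -> l2_idx = 2
  bottom 5 bits -> offset = 25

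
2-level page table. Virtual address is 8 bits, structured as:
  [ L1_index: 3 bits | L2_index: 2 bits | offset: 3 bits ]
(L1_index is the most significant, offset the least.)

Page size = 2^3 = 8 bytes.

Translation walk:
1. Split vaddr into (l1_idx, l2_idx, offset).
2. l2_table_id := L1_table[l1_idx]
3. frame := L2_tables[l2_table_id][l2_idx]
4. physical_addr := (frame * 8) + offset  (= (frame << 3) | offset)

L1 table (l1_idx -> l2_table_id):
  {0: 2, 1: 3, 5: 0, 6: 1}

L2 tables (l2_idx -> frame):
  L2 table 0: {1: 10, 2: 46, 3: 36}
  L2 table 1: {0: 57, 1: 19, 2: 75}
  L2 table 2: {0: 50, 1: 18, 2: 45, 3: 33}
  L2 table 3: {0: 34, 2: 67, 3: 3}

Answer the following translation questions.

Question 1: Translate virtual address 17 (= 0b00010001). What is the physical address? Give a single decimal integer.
vaddr = 17 = 0b00010001
Split: l1_idx=0, l2_idx=2, offset=1
L1[0] = 2
L2[2][2] = 45
paddr = 45 * 8 + 1 = 361

Answer: 361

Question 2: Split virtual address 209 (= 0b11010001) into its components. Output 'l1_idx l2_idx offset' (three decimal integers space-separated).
Answer: 6 2 1

Derivation:
vaddr = 209 = 0b11010001
  top 3 bits -> l1_idx = 6
  next 2 bits -> l2_idx = 2
  bottom 3 bits -> offset = 1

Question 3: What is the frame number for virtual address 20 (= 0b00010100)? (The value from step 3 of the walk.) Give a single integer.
vaddr = 20: l1_idx=0, l2_idx=2
L1[0] = 2; L2[2][2] = 45

Answer: 45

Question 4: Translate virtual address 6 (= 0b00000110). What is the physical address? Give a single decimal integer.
vaddr = 6 = 0b00000110
Split: l1_idx=0, l2_idx=0, offset=6
L1[0] = 2
L2[2][0] = 50
paddr = 50 * 8 + 6 = 406

Answer: 406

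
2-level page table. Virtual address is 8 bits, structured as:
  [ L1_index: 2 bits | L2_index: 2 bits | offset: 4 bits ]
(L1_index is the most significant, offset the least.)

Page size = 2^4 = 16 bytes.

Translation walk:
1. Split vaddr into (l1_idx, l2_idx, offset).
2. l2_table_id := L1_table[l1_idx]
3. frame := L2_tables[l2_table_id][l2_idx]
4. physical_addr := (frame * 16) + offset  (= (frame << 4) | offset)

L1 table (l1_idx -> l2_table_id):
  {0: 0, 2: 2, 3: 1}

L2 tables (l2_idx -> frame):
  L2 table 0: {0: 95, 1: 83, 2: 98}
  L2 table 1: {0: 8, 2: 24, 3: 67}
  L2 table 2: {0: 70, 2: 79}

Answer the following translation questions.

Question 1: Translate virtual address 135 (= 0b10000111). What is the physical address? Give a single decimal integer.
Answer: 1127

Derivation:
vaddr = 135 = 0b10000111
Split: l1_idx=2, l2_idx=0, offset=7
L1[2] = 2
L2[2][0] = 70
paddr = 70 * 16 + 7 = 1127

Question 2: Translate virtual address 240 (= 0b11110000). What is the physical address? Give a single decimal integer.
Answer: 1072

Derivation:
vaddr = 240 = 0b11110000
Split: l1_idx=3, l2_idx=3, offset=0
L1[3] = 1
L2[1][3] = 67
paddr = 67 * 16 + 0 = 1072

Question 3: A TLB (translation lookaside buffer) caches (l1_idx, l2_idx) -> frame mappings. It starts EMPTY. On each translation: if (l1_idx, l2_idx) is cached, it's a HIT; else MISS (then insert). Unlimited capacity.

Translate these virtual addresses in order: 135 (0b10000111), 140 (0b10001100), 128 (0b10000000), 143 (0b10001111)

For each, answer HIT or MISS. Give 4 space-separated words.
vaddr=135: (2,0) not in TLB -> MISS, insert
vaddr=140: (2,0) in TLB -> HIT
vaddr=128: (2,0) in TLB -> HIT
vaddr=143: (2,0) in TLB -> HIT

Answer: MISS HIT HIT HIT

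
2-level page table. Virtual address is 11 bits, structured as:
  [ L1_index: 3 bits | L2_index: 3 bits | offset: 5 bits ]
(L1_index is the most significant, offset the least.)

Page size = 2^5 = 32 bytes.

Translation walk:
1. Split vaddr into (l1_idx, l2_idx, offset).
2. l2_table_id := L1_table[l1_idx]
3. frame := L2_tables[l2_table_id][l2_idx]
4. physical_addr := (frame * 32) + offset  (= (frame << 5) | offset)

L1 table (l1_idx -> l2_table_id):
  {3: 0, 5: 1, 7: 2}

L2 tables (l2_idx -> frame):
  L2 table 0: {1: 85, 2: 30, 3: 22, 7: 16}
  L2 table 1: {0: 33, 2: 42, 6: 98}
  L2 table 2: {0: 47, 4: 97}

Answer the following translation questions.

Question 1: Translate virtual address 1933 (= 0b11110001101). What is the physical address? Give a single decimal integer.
Answer: 3117

Derivation:
vaddr = 1933 = 0b11110001101
Split: l1_idx=7, l2_idx=4, offset=13
L1[7] = 2
L2[2][4] = 97
paddr = 97 * 32 + 13 = 3117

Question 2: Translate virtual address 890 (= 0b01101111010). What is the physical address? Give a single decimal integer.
vaddr = 890 = 0b01101111010
Split: l1_idx=3, l2_idx=3, offset=26
L1[3] = 0
L2[0][3] = 22
paddr = 22 * 32 + 26 = 730

Answer: 730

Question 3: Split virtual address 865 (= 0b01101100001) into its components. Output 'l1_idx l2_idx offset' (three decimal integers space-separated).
vaddr = 865 = 0b01101100001
  top 3 bits -> l1_idx = 3
  next 3 bits -> l2_idx = 3
  bottom 5 bits -> offset = 1

Answer: 3 3 1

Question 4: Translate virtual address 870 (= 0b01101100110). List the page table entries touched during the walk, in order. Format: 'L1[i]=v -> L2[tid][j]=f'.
Answer: L1[3]=0 -> L2[0][3]=22

Derivation:
vaddr = 870 = 0b01101100110
Split: l1_idx=3, l2_idx=3, offset=6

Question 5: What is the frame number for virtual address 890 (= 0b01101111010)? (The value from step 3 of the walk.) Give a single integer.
Answer: 22

Derivation:
vaddr = 890: l1_idx=3, l2_idx=3
L1[3] = 0; L2[0][3] = 22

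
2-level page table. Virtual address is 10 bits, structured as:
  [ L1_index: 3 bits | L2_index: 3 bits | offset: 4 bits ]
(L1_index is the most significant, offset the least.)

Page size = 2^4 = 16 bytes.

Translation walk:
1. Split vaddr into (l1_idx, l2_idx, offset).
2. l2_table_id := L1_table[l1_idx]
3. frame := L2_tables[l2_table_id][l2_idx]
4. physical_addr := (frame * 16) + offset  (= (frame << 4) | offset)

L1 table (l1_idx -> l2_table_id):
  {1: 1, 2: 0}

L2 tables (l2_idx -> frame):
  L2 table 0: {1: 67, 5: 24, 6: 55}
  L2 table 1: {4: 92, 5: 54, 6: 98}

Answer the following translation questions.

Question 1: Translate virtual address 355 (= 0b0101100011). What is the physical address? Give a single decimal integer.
Answer: 883

Derivation:
vaddr = 355 = 0b0101100011
Split: l1_idx=2, l2_idx=6, offset=3
L1[2] = 0
L2[0][6] = 55
paddr = 55 * 16 + 3 = 883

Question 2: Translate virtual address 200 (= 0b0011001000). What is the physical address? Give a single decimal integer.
vaddr = 200 = 0b0011001000
Split: l1_idx=1, l2_idx=4, offset=8
L1[1] = 1
L2[1][4] = 92
paddr = 92 * 16 + 8 = 1480

Answer: 1480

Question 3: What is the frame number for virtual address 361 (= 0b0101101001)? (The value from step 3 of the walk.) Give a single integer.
vaddr = 361: l1_idx=2, l2_idx=6
L1[2] = 0; L2[0][6] = 55

Answer: 55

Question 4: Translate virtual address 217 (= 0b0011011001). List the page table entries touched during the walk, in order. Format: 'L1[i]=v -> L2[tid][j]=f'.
Answer: L1[1]=1 -> L2[1][5]=54

Derivation:
vaddr = 217 = 0b0011011001
Split: l1_idx=1, l2_idx=5, offset=9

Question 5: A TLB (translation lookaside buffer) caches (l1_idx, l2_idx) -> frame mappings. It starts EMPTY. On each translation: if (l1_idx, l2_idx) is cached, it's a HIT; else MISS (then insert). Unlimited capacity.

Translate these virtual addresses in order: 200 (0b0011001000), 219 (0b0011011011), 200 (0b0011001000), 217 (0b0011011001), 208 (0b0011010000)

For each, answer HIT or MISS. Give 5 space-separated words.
vaddr=200: (1,4) not in TLB -> MISS, insert
vaddr=219: (1,5) not in TLB -> MISS, insert
vaddr=200: (1,4) in TLB -> HIT
vaddr=217: (1,5) in TLB -> HIT
vaddr=208: (1,5) in TLB -> HIT

Answer: MISS MISS HIT HIT HIT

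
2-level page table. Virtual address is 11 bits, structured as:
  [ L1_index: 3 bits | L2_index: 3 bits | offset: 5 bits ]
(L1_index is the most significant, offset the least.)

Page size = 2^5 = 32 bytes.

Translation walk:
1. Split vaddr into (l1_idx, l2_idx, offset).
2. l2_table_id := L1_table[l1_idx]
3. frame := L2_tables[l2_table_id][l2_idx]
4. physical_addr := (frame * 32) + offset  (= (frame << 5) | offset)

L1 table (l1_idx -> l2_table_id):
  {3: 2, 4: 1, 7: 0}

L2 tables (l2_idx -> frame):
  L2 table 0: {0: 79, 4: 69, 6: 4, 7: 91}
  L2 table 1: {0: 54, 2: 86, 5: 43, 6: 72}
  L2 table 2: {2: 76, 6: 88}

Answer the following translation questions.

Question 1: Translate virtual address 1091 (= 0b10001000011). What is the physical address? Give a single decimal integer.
Answer: 2755

Derivation:
vaddr = 1091 = 0b10001000011
Split: l1_idx=4, l2_idx=2, offset=3
L1[4] = 1
L2[1][2] = 86
paddr = 86 * 32 + 3 = 2755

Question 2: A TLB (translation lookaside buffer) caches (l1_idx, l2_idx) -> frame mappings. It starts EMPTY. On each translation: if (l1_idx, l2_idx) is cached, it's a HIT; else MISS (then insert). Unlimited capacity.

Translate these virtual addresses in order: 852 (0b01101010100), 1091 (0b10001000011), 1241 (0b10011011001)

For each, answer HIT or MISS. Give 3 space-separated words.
vaddr=852: (3,2) not in TLB -> MISS, insert
vaddr=1091: (4,2) not in TLB -> MISS, insert
vaddr=1241: (4,6) not in TLB -> MISS, insert

Answer: MISS MISS MISS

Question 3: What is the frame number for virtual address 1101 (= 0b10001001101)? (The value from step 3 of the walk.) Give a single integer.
vaddr = 1101: l1_idx=4, l2_idx=2
L1[4] = 1; L2[1][2] = 86

Answer: 86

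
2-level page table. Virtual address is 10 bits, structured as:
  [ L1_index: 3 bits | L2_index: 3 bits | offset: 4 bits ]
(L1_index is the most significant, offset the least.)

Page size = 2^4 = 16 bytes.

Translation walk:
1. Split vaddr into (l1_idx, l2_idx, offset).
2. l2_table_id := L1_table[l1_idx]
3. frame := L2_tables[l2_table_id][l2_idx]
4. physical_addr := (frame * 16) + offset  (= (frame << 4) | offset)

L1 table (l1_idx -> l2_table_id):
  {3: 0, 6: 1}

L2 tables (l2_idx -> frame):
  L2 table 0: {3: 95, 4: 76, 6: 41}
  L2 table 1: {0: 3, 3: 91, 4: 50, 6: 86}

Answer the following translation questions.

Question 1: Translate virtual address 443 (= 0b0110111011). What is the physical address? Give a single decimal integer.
vaddr = 443 = 0b0110111011
Split: l1_idx=3, l2_idx=3, offset=11
L1[3] = 0
L2[0][3] = 95
paddr = 95 * 16 + 11 = 1531

Answer: 1531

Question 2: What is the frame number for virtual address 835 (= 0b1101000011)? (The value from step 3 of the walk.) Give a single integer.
vaddr = 835: l1_idx=6, l2_idx=4
L1[6] = 1; L2[1][4] = 50

Answer: 50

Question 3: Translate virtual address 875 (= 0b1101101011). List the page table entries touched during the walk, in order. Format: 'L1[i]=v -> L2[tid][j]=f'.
Answer: L1[6]=1 -> L2[1][6]=86

Derivation:
vaddr = 875 = 0b1101101011
Split: l1_idx=6, l2_idx=6, offset=11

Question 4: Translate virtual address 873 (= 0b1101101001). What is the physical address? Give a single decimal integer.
Answer: 1385

Derivation:
vaddr = 873 = 0b1101101001
Split: l1_idx=6, l2_idx=6, offset=9
L1[6] = 1
L2[1][6] = 86
paddr = 86 * 16 + 9 = 1385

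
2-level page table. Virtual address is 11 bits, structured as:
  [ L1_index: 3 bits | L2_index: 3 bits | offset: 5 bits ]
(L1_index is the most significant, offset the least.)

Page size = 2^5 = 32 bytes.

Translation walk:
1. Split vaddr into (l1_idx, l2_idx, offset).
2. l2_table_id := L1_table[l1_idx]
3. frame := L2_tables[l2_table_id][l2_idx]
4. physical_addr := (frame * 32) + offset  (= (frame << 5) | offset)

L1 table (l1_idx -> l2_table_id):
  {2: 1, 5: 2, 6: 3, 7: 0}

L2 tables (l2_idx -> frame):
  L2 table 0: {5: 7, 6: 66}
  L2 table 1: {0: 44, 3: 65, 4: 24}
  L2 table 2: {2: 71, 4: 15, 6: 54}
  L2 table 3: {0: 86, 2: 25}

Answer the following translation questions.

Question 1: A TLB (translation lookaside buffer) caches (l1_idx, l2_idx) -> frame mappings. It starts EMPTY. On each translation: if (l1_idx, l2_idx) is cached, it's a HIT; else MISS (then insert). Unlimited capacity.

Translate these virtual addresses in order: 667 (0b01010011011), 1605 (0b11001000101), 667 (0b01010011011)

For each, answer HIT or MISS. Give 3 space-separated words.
Answer: MISS MISS HIT

Derivation:
vaddr=667: (2,4) not in TLB -> MISS, insert
vaddr=1605: (6,2) not in TLB -> MISS, insert
vaddr=667: (2,4) in TLB -> HIT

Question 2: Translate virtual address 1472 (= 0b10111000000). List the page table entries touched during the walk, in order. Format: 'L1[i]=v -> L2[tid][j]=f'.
Answer: L1[5]=2 -> L2[2][6]=54

Derivation:
vaddr = 1472 = 0b10111000000
Split: l1_idx=5, l2_idx=6, offset=0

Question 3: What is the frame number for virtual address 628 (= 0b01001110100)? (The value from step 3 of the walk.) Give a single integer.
Answer: 65

Derivation:
vaddr = 628: l1_idx=2, l2_idx=3
L1[2] = 1; L2[1][3] = 65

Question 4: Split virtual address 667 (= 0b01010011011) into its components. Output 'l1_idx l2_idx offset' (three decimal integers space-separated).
vaddr = 667 = 0b01010011011
  top 3 bits -> l1_idx = 2
  next 3 bits -> l2_idx = 4
  bottom 5 bits -> offset = 27

Answer: 2 4 27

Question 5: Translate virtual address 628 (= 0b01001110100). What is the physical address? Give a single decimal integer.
vaddr = 628 = 0b01001110100
Split: l1_idx=2, l2_idx=3, offset=20
L1[2] = 1
L2[1][3] = 65
paddr = 65 * 32 + 20 = 2100

Answer: 2100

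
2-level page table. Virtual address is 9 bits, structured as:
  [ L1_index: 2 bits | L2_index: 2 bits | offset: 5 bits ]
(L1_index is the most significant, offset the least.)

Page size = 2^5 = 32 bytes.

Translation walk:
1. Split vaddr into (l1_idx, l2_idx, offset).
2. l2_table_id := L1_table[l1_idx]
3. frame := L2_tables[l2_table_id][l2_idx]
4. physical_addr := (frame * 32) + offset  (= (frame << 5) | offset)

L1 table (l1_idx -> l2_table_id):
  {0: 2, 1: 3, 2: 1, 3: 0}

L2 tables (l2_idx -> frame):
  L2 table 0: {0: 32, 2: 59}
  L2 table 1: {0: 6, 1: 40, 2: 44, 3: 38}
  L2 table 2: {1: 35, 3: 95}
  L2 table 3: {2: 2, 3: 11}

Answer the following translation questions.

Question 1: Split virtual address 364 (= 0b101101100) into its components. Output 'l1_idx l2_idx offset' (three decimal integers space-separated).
vaddr = 364 = 0b101101100
  top 2 bits -> l1_idx = 2
  next 2 bits -> l2_idx = 3
  bottom 5 bits -> offset = 12

Answer: 2 3 12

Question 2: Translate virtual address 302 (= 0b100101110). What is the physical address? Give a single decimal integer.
Answer: 1294

Derivation:
vaddr = 302 = 0b100101110
Split: l1_idx=2, l2_idx=1, offset=14
L1[2] = 1
L2[1][1] = 40
paddr = 40 * 32 + 14 = 1294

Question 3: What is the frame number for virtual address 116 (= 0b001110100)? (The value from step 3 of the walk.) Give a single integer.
Answer: 95

Derivation:
vaddr = 116: l1_idx=0, l2_idx=3
L1[0] = 2; L2[2][3] = 95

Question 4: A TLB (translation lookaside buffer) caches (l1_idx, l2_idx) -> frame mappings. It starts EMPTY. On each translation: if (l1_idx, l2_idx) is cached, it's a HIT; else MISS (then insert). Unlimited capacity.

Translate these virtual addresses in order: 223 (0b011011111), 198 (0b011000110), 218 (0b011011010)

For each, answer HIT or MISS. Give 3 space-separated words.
vaddr=223: (1,2) not in TLB -> MISS, insert
vaddr=198: (1,2) in TLB -> HIT
vaddr=218: (1,2) in TLB -> HIT

Answer: MISS HIT HIT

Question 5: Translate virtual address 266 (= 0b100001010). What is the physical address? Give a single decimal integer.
vaddr = 266 = 0b100001010
Split: l1_idx=2, l2_idx=0, offset=10
L1[2] = 1
L2[1][0] = 6
paddr = 6 * 32 + 10 = 202

Answer: 202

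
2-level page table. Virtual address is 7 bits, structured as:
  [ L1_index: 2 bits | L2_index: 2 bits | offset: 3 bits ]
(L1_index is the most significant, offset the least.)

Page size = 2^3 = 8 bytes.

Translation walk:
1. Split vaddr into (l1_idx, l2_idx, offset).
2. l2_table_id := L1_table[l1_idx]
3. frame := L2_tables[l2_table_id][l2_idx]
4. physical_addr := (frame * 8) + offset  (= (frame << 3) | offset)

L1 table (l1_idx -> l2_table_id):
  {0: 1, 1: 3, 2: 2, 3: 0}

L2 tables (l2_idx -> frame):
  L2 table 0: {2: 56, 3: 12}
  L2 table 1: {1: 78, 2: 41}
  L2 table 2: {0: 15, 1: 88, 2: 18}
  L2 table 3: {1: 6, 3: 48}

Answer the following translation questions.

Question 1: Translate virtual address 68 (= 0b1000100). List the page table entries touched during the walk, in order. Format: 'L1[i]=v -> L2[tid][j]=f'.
Answer: L1[2]=2 -> L2[2][0]=15

Derivation:
vaddr = 68 = 0b1000100
Split: l1_idx=2, l2_idx=0, offset=4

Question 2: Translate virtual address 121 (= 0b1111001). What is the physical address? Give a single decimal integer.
vaddr = 121 = 0b1111001
Split: l1_idx=3, l2_idx=3, offset=1
L1[3] = 0
L2[0][3] = 12
paddr = 12 * 8 + 1 = 97

Answer: 97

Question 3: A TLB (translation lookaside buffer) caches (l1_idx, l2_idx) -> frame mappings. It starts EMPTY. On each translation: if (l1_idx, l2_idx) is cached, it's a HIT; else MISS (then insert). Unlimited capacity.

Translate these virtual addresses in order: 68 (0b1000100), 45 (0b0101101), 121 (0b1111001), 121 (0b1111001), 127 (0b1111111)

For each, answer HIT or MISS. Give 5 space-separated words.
vaddr=68: (2,0) not in TLB -> MISS, insert
vaddr=45: (1,1) not in TLB -> MISS, insert
vaddr=121: (3,3) not in TLB -> MISS, insert
vaddr=121: (3,3) in TLB -> HIT
vaddr=127: (3,3) in TLB -> HIT

Answer: MISS MISS MISS HIT HIT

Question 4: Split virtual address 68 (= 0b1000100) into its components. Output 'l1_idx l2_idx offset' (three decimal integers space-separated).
vaddr = 68 = 0b1000100
  top 2 bits -> l1_idx = 2
  next 2 bits -> l2_idx = 0
  bottom 3 bits -> offset = 4

Answer: 2 0 4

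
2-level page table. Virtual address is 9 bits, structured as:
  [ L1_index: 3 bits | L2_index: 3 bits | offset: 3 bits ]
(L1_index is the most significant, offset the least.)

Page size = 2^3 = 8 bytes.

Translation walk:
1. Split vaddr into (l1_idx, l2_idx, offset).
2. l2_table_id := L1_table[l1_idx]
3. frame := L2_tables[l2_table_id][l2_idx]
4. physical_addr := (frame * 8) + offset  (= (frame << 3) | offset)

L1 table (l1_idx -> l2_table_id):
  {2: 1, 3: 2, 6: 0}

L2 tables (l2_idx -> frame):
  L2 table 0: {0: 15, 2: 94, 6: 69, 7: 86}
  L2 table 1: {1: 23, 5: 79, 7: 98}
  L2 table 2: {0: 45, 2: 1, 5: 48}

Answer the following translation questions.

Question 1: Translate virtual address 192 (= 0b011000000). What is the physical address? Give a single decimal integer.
vaddr = 192 = 0b011000000
Split: l1_idx=3, l2_idx=0, offset=0
L1[3] = 2
L2[2][0] = 45
paddr = 45 * 8 + 0 = 360

Answer: 360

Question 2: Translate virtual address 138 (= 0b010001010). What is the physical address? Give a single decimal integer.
vaddr = 138 = 0b010001010
Split: l1_idx=2, l2_idx=1, offset=2
L1[2] = 1
L2[1][1] = 23
paddr = 23 * 8 + 2 = 186

Answer: 186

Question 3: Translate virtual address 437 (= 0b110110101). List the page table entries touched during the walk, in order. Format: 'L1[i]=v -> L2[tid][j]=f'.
vaddr = 437 = 0b110110101
Split: l1_idx=6, l2_idx=6, offset=5

Answer: L1[6]=0 -> L2[0][6]=69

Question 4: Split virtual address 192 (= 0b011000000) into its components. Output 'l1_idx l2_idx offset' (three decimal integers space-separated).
Answer: 3 0 0

Derivation:
vaddr = 192 = 0b011000000
  top 3 bits -> l1_idx = 3
  next 3 bits -> l2_idx = 0
  bottom 3 bits -> offset = 0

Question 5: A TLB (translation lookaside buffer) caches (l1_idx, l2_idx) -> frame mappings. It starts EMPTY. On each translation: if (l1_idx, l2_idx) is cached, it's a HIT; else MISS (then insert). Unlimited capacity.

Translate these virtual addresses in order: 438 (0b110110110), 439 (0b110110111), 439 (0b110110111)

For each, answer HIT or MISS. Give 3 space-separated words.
Answer: MISS HIT HIT

Derivation:
vaddr=438: (6,6) not in TLB -> MISS, insert
vaddr=439: (6,6) in TLB -> HIT
vaddr=439: (6,6) in TLB -> HIT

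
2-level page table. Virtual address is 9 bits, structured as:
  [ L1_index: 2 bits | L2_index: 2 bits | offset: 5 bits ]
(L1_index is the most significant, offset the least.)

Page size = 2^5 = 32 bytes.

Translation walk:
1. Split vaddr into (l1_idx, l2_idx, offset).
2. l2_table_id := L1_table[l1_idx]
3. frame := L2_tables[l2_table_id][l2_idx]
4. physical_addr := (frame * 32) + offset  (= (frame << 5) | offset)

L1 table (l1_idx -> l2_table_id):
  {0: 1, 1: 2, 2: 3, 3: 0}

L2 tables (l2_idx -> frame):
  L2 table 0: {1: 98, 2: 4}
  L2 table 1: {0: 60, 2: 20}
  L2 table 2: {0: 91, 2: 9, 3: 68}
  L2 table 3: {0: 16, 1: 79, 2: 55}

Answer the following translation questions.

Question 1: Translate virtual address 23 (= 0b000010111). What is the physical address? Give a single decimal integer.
Answer: 1943

Derivation:
vaddr = 23 = 0b000010111
Split: l1_idx=0, l2_idx=0, offset=23
L1[0] = 1
L2[1][0] = 60
paddr = 60 * 32 + 23 = 1943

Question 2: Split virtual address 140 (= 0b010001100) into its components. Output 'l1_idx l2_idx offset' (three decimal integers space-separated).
Answer: 1 0 12

Derivation:
vaddr = 140 = 0b010001100
  top 2 bits -> l1_idx = 1
  next 2 bits -> l2_idx = 0
  bottom 5 bits -> offset = 12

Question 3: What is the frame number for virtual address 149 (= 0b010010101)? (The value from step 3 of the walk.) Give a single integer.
Answer: 91

Derivation:
vaddr = 149: l1_idx=1, l2_idx=0
L1[1] = 2; L2[2][0] = 91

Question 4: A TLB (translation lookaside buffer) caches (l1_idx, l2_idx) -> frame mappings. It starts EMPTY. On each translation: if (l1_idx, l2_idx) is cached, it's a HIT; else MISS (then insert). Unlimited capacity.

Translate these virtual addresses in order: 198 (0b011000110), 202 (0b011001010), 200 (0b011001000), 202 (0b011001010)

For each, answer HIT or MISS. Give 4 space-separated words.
vaddr=198: (1,2) not in TLB -> MISS, insert
vaddr=202: (1,2) in TLB -> HIT
vaddr=200: (1,2) in TLB -> HIT
vaddr=202: (1,2) in TLB -> HIT

Answer: MISS HIT HIT HIT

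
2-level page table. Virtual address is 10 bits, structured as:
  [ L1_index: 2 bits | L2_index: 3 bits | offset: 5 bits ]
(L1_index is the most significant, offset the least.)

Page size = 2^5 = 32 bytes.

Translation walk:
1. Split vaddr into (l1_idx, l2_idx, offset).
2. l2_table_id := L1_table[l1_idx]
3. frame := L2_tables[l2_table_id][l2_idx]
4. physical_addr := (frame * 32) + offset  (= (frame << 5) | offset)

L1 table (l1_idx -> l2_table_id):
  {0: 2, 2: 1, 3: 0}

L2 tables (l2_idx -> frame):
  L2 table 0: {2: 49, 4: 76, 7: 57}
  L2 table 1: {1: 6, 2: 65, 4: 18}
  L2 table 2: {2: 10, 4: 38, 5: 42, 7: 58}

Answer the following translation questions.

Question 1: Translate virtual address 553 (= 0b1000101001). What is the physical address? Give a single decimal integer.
Answer: 201

Derivation:
vaddr = 553 = 0b1000101001
Split: l1_idx=2, l2_idx=1, offset=9
L1[2] = 1
L2[1][1] = 6
paddr = 6 * 32 + 9 = 201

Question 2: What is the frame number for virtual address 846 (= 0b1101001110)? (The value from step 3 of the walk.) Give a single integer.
Answer: 49

Derivation:
vaddr = 846: l1_idx=3, l2_idx=2
L1[3] = 0; L2[0][2] = 49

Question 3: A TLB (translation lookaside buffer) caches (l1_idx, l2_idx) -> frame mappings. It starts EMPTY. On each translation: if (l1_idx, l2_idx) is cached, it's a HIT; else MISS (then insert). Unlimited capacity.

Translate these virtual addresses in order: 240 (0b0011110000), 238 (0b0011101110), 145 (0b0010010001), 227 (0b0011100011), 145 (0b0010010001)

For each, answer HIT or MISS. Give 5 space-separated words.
Answer: MISS HIT MISS HIT HIT

Derivation:
vaddr=240: (0,7) not in TLB -> MISS, insert
vaddr=238: (0,7) in TLB -> HIT
vaddr=145: (0,4) not in TLB -> MISS, insert
vaddr=227: (0,7) in TLB -> HIT
vaddr=145: (0,4) in TLB -> HIT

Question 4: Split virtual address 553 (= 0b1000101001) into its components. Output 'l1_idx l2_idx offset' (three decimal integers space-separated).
Answer: 2 1 9

Derivation:
vaddr = 553 = 0b1000101001
  top 2 bits -> l1_idx = 2
  next 3 bits -> l2_idx = 1
  bottom 5 bits -> offset = 9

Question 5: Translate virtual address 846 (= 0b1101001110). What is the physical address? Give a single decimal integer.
vaddr = 846 = 0b1101001110
Split: l1_idx=3, l2_idx=2, offset=14
L1[3] = 0
L2[0][2] = 49
paddr = 49 * 32 + 14 = 1582

Answer: 1582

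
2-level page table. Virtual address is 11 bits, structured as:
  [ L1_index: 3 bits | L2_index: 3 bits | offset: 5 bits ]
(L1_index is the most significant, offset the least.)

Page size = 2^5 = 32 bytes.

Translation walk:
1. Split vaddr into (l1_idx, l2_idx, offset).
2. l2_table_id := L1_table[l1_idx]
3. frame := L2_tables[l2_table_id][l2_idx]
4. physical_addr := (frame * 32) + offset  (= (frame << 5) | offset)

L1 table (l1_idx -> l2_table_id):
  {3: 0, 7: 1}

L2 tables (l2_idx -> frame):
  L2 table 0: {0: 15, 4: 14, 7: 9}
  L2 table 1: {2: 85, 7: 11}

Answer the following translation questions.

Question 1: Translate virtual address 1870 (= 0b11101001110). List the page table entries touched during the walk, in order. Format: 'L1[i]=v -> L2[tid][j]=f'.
vaddr = 1870 = 0b11101001110
Split: l1_idx=7, l2_idx=2, offset=14

Answer: L1[7]=1 -> L2[1][2]=85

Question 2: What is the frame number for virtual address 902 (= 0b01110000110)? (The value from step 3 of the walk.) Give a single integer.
vaddr = 902: l1_idx=3, l2_idx=4
L1[3] = 0; L2[0][4] = 14

Answer: 14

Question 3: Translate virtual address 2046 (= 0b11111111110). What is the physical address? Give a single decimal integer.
vaddr = 2046 = 0b11111111110
Split: l1_idx=7, l2_idx=7, offset=30
L1[7] = 1
L2[1][7] = 11
paddr = 11 * 32 + 30 = 382

Answer: 382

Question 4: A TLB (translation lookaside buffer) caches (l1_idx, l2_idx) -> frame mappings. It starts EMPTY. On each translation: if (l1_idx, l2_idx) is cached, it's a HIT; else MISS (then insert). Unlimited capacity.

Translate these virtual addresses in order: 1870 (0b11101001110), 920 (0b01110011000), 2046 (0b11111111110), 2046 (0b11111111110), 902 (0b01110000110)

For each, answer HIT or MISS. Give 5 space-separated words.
vaddr=1870: (7,2) not in TLB -> MISS, insert
vaddr=920: (3,4) not in TLB -> MISS, insert
vaddr=2046: (7,7) not in TLB -> MISS, insert
vaddr=2046: (7,7) in TLB -> HIT
vaddr=902: (3,4) in TLB -> HIT

Answer: MISS MISS MISS HIT HIT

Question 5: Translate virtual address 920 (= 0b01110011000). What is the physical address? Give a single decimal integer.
vaddr = 920 = 0b01110011000
Split: l1_idx=3, l2_idx=4, offset=24
L1[3] = 0
L2[0][4] = 14
paddr = 14 * 32 + 24 = 472

Answer: 472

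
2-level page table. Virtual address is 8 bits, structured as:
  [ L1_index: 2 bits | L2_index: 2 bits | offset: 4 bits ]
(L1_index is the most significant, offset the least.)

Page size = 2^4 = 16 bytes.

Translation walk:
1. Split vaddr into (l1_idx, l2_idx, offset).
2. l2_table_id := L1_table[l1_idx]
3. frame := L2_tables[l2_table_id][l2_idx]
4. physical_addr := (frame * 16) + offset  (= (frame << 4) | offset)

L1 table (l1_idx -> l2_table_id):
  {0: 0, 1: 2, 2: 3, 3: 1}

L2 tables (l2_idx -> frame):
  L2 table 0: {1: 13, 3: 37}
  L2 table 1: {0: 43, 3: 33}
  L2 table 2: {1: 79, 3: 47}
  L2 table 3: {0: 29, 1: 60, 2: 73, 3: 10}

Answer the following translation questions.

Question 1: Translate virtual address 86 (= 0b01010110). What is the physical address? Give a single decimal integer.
vaddr = 86 = 0b01010110
Split: l1_idx=1, l2_idx=1, offset=6
L1[1] = 2
L2[2][1] = 79
paddr = 79 * 16 + 6 = 1270

Answer: 1270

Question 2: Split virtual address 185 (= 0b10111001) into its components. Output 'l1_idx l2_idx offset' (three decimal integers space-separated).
Answer: 2 3 9

Derivation:
vaddr = 185 = 0b10111001
  top 2 bits -> l1_idx = 2
  next 2 bits -> l2_idx = 3
  bottom 4 bits -> offset = 9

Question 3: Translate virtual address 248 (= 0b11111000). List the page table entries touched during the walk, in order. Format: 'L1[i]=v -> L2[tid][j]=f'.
Answer: L1[3]=1 -> L2[1][3]=33

Derivation:
vaddr = 248 = 0b11111000
Split: l1_idx=3, l2_idx=3, offset=8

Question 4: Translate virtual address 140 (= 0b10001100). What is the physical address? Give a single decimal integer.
Answer: 476

Derivation:
vaddr = 140 = 0b10001100
Split: l1_idx=2, l2_idx=0, offset=12
L1[2] = 3
L2[3][0] = 29
paddr = 29 * 16 + 12 = 476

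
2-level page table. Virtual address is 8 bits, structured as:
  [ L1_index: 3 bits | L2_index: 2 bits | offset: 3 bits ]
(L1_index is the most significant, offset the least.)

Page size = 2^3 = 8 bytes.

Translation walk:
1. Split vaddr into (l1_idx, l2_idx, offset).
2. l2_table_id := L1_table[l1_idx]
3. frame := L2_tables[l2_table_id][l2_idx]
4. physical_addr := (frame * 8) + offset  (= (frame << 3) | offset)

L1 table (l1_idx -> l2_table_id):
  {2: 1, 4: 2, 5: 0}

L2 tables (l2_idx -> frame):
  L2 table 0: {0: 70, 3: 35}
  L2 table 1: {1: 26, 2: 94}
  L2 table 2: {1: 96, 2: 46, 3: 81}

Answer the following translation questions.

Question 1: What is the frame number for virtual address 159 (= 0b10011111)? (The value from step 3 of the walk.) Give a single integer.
Answer: 81

Derivation:
vaddr = 159: l1_idx=4, l2_idx=3
L1[4] = 2; L2[2][3] = 81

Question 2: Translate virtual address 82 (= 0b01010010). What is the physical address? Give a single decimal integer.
vaddr = 82 = 0b01010010
Split: l1_idx=2, l2_idx=2, offset=2
L1[2] = 1
L2[1][2] = 94
paddr = 94 * 8 + 2 = 754

Answer: 754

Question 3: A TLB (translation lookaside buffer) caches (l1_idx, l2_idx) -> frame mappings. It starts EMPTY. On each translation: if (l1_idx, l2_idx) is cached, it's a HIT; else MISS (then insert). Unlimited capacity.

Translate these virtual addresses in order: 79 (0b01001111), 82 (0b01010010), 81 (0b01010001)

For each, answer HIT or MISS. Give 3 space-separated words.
Answer: MISS MISS HIT

Derivation:
vaddr=79: (2,1) not in TLB -> MISS, insert
vaddr=82: (2,2) not in TLB -> MISS, insert
vaddr=81: (2,2) in TLB -> HIT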